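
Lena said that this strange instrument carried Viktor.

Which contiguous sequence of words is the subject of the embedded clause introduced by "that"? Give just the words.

this strange instrument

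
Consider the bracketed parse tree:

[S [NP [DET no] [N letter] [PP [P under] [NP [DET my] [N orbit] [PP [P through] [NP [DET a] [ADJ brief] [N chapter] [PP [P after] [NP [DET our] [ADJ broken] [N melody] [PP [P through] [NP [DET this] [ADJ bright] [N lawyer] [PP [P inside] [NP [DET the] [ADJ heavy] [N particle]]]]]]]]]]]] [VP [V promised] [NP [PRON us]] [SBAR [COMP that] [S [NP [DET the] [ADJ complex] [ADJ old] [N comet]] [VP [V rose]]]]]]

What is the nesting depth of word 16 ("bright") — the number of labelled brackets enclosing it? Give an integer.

Counting open brackets not yet closed at "bright": [S [NP [PP [NP [PP [NP [PP [NP [PP [NP [ADJ = 11.

11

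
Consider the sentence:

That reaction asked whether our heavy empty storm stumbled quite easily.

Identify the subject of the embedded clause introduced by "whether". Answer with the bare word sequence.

"our heavy empty storm" is the NP that combines with the VP headed by "stumbled" to form the embedded clause introduced by "whether" — the subject.

our heavy empty storm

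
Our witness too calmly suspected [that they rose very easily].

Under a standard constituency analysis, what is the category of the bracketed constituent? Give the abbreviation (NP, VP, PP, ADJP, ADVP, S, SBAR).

"that" is the head of the bracketed span, so the span is a subordinate clause: SBAR.

SBAR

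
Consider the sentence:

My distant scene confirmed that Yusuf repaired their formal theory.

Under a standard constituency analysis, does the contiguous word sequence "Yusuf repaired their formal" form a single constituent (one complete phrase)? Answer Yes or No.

No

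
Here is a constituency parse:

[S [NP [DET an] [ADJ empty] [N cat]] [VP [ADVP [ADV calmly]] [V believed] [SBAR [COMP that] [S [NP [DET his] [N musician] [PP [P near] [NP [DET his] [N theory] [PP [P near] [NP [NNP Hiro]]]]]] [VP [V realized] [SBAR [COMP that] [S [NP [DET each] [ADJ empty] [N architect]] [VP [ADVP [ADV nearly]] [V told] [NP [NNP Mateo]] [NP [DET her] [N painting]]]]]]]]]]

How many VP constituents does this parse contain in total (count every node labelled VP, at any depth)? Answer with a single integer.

3

Listing each VP by its span: [VP calmly believed that his musician near his theory near Hiro realized that each empty architect nearly told Mateo her painting]; [VP realized that each empty architect nearly told Mateo her painting]; [VP nearly told Mateo her painting] — that makes 3.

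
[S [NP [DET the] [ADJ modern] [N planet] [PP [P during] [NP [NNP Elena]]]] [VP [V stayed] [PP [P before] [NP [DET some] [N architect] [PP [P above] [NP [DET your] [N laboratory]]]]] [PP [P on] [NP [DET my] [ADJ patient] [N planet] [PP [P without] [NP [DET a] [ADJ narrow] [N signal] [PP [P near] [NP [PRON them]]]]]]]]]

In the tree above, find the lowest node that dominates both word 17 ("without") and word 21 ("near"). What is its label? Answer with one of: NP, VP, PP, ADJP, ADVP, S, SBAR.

PP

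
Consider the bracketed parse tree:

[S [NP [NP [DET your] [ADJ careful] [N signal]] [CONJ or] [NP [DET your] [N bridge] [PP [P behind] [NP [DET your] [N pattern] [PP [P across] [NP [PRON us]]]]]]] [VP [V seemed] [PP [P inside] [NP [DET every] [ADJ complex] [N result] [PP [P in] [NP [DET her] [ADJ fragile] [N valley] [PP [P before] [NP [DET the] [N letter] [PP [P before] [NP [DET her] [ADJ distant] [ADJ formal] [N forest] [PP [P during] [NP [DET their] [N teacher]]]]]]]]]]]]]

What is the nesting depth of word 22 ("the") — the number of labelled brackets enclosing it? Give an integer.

9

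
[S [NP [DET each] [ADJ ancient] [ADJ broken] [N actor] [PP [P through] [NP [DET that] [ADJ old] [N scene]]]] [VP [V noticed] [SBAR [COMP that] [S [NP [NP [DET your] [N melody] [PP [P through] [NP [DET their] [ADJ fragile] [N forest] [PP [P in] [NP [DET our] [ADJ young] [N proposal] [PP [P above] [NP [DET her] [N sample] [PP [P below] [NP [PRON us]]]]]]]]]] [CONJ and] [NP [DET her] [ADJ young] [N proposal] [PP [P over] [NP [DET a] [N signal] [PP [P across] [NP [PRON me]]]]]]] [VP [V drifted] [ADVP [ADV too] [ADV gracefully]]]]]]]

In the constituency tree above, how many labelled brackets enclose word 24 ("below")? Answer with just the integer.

14

The word sits inside P, which is inside PP, inside NP, inside PP, inside NP, inside PP, inside NP, inside PP, inside NP, inside NP, inside S, inside SBAR, inside VP, inside S — 14 brackets in all.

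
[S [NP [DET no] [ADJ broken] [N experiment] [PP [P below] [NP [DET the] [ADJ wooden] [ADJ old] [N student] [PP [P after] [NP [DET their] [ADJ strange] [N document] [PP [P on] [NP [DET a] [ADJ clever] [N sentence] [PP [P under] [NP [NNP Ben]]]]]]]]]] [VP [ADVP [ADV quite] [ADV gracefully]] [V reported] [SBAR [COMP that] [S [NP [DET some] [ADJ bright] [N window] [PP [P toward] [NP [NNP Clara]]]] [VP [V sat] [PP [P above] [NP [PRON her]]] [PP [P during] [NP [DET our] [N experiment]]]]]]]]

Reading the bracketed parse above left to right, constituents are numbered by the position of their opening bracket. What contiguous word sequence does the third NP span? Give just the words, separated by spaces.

their strange document on a clever sentence under Ben

The NP opening brackets appear, in order, over: "no broken experiment below the wooden old student after their strange document on a clever sentence under Ben"; "the wooden old student after their strange document on a clever sentence under Ben"; "their strange document on a clever sentence under Ben"; "a clever sentence under Ben"; "Ben"; "some bright window toward Clara"; "Clara"; "her"; "our experiment". The third one spans "their strange document on a clever sentence under Ben".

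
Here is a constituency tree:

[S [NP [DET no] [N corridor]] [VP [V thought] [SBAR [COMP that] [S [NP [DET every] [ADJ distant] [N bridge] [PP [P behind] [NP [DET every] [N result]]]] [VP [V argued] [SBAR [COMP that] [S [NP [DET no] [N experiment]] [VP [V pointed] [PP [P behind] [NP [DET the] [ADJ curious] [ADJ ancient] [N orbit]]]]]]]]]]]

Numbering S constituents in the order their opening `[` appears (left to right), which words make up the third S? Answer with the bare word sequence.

no experiment pointed behind the curious ancient orbit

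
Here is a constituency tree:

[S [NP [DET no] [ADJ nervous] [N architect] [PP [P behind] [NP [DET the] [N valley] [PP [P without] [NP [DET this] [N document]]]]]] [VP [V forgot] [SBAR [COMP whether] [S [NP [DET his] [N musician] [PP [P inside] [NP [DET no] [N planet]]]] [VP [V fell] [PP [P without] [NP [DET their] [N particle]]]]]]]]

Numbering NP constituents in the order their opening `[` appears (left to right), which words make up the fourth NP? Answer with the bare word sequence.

The NP opening brackets appear, in order, over: "no nervous architect behind the valley without this document"; "the valley without this document"; "this document"; "his musician inside no planet"; "no planet"; "their particle". The fourth one spans "his musician inside no planet".

his musician inside no planet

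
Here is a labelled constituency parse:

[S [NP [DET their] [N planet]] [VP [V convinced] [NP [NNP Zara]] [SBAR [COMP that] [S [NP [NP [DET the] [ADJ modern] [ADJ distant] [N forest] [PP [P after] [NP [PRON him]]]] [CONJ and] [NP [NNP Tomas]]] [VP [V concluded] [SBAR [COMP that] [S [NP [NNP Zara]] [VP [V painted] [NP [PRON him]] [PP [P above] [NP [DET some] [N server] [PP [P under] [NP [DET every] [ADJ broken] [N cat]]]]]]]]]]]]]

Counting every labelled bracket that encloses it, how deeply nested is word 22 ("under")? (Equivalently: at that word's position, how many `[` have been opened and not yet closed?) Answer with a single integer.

The word sits inside P, which is inside PP, inside NP, inside PP, inside VP, inside S, inside SBAR, inside VP, inside S, inside SBAR, inside VP, inside S — 12 brackets in all.

12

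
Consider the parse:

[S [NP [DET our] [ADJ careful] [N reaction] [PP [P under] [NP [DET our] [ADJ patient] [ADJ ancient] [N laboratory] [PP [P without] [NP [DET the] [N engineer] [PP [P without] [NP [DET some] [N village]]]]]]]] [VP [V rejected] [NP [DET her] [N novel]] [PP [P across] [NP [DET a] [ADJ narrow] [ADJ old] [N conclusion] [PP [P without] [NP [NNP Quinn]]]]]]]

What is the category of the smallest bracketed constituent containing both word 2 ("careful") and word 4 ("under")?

Both words fall inside [NP our careful reaction under our patient ancient laboratory without the engineer without some village] (words 1–14), and no smaller constituent contains them both. Label: NP.

NP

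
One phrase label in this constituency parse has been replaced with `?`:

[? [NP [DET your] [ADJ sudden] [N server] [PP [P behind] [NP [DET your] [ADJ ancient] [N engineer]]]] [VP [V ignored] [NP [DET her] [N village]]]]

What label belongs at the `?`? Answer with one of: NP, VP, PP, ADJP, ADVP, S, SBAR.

S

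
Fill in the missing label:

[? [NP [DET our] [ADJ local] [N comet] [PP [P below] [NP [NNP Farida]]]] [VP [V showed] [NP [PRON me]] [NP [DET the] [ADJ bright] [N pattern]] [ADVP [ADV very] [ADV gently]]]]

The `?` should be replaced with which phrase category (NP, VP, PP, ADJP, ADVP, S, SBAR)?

S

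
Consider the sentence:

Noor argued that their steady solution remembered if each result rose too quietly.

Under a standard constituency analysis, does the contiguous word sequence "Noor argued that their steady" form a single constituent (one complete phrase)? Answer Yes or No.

No

The sequence begins inside the noun phrase "Noor" and ends inside the verb phrase "argued that their steady solution remembered if each result rose too quietly"; it crosses a phrase boundary, so no single node in the tree spans exactly those words.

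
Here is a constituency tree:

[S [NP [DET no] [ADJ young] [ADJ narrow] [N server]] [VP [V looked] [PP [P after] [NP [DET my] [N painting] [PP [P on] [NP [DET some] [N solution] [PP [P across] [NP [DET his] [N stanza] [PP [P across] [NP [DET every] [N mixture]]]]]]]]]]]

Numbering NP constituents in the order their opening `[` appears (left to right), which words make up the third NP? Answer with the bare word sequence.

some solution across his stanza across every mixture

In left-to-right order the NP constituents are "no young narrow server"; "my painting on some solution across his stanza across every mixture"; "some solution across his stanza across every mixture"; "his stanza across every mixture"; "every mixture". Number 3 is "some solution across his stanza across every mixture".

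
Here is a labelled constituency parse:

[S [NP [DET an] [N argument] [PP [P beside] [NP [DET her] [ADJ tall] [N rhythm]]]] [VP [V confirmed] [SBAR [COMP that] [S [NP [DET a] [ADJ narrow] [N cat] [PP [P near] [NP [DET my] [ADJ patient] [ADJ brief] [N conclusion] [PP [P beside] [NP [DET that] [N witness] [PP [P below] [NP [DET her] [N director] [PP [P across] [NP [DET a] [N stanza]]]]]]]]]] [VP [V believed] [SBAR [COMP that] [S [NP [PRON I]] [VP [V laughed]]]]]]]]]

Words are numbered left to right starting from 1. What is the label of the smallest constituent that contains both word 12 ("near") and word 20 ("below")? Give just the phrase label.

PP

The smallest bracket enclosing both words is [PP near my patient brief conclusion beside that witness below her director across a stanza], so the label is PP.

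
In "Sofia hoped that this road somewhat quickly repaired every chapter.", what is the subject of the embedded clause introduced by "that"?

this road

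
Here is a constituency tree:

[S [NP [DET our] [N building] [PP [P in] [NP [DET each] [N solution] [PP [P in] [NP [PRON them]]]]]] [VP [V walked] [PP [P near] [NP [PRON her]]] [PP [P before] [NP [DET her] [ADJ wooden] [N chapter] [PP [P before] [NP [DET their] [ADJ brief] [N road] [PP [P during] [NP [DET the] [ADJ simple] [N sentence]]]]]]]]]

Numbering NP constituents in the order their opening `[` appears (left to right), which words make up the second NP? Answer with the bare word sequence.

each solution in them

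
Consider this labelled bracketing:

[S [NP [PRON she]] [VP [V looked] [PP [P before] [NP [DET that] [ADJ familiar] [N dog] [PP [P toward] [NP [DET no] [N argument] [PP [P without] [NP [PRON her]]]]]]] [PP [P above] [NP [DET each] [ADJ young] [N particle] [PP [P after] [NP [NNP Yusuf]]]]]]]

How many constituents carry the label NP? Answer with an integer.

6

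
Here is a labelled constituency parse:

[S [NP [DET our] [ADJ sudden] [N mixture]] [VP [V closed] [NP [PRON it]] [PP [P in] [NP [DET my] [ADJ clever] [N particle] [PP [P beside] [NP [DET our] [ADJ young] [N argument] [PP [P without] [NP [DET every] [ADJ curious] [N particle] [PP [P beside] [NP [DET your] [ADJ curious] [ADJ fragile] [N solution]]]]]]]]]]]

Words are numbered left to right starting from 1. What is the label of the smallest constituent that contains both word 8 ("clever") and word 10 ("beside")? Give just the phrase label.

NP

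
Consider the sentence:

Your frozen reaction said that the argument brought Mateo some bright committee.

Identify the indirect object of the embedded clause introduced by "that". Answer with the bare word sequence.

Mateo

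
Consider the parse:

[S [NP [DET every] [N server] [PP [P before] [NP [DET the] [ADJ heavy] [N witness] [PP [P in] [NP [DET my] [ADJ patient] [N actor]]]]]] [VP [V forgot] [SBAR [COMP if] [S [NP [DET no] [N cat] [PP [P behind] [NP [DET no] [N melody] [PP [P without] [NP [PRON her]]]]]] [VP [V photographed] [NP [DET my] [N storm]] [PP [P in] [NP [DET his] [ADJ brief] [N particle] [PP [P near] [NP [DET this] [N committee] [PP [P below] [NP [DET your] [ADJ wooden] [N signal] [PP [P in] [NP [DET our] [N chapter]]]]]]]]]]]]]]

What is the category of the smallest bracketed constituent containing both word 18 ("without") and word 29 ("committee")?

S

The smallest bracket enclosing both words is [S no cat behind no melody without her photographed my storm in his brief particle near this committee below your wooden signal in our chapter], so the label is S.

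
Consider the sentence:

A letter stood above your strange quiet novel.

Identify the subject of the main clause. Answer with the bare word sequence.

a letter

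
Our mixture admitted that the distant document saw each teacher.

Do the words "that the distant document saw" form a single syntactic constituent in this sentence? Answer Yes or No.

No

"that" belongs to the complementizer "that" while "saw" belongs to the clause "the distant document saw each teacher"; a span that runs across that boundary is not a single phrase.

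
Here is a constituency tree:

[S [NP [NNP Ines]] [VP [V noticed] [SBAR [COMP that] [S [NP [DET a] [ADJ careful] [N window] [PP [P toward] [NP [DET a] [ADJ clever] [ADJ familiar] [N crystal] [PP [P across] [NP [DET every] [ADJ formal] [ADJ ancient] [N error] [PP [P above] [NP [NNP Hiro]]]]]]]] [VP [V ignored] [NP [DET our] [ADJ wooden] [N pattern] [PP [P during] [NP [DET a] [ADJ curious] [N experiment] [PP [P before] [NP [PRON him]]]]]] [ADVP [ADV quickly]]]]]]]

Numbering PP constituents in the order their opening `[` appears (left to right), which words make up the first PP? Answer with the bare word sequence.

toward a clever familiar crystal across every formal ancient error above Hiro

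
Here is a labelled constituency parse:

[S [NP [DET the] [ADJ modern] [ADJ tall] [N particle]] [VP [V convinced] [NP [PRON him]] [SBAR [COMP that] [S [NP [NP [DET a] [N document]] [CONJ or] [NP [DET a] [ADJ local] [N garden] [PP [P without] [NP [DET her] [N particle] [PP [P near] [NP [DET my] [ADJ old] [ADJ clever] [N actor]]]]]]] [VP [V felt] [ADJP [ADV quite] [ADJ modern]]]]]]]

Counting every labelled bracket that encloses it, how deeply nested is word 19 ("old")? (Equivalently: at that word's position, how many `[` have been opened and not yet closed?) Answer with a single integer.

11

Path from the root down to the word: S → VP → SBAR → S → NP → NP → PP → NP → PP → NP → ADJ. That is 11 enclosing brackets.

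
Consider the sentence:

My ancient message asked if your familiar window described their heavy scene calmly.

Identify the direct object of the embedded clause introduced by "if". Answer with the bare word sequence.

their heavy scene

The verb of the embedded clause introduced by "if" is "described"; its direct object is the NP "their heavy scene".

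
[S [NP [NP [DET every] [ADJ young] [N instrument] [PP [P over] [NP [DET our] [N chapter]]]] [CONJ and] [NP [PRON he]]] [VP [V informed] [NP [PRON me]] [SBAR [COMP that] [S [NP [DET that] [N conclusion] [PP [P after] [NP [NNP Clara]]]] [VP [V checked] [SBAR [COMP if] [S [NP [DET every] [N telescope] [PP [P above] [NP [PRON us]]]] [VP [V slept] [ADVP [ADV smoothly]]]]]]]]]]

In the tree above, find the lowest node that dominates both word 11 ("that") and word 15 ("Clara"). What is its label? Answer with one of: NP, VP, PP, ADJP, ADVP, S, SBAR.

Word 11 lies under S → VP → SBAR → COMP; word 15 lies under S → VP → SBAR → S → NP → PP → NP → NNP. The lowest shared node is the SBAR.

SBAR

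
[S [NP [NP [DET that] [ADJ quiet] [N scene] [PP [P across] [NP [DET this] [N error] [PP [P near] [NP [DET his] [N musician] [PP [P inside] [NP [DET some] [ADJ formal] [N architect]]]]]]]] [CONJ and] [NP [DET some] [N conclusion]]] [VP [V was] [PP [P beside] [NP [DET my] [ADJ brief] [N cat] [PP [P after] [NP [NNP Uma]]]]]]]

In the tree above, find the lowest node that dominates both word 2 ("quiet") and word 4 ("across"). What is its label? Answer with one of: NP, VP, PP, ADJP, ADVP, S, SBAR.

NP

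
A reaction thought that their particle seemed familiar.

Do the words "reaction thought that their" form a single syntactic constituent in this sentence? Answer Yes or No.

No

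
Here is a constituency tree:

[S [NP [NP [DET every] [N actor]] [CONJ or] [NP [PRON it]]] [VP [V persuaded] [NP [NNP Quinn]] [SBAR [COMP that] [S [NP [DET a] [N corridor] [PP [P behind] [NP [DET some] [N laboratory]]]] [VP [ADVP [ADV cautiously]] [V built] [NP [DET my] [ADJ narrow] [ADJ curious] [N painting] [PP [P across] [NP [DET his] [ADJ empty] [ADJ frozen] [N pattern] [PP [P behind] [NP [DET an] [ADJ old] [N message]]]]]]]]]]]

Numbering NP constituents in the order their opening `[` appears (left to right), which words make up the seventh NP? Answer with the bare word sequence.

my narrow curious painting across his empty frozen pattern behind an old message

Opening `[NP` markers occur at word positions 1, 1, 4, 6, 8, 11, 15, 20, 25; the seventh of these opens the constituent [NP my narrow curious painting across his empty frozen pattern behind an old message].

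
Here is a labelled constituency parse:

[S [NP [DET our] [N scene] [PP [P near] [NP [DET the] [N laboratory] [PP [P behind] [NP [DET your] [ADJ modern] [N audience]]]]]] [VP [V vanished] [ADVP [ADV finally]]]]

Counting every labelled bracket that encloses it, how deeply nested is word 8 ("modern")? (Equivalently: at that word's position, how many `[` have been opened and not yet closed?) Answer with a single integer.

The word sits inside ADJ, which is inside NP, inside PP, inside NP, inside PP, inside NP, inside S — 7 brackets in all.

7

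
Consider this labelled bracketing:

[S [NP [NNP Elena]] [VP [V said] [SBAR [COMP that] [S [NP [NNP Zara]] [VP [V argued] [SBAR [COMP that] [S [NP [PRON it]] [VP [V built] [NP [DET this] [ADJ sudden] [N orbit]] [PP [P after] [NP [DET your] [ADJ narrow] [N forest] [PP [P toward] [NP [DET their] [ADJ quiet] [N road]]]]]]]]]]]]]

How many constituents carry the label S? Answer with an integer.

The S constituents are: [S Elena said that Zara argued that it built this sudden orbit after your narrow forest toward their quiet road]; [S Zara argued that it built this sudden orbit after your narrow forest toward their quiet road]; [S it built this sudden orbit after your narrow forest toward their quiet road]. Total: 3.

3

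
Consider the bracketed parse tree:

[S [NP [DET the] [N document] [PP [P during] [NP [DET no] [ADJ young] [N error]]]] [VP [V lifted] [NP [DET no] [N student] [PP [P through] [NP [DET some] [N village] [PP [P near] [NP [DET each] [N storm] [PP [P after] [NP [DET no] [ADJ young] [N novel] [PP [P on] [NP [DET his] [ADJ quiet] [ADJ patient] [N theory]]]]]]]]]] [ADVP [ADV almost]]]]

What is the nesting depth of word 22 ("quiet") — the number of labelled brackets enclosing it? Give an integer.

12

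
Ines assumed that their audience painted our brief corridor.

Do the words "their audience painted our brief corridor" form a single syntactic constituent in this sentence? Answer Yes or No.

"their audience painted our brief corridor" is exactly the clause [S their audience painted our brief corridor], a complete constituent.

Yes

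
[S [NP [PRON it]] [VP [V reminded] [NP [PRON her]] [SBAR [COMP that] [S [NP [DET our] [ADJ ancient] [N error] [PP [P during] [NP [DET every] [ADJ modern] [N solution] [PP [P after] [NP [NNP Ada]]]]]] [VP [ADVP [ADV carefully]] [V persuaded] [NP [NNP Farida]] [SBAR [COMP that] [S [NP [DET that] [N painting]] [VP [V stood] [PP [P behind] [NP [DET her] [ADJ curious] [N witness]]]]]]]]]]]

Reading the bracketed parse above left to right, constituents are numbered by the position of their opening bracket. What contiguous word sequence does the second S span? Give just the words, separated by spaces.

our ancient error during every modern solution after Ada carefully persuaded Farida that that painting stood behind her curious witness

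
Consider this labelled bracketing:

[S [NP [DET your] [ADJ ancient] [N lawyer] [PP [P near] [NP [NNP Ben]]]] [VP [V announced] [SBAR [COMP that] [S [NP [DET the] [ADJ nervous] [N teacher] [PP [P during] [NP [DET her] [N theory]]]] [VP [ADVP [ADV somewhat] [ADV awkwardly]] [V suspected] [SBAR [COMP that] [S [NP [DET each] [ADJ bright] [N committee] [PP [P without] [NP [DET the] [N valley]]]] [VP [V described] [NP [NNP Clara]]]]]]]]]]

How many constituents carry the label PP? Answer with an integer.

The PP constituents are: [PP near Ben]; [PP during her theory]; [PP without the valley]. Total: 3.

3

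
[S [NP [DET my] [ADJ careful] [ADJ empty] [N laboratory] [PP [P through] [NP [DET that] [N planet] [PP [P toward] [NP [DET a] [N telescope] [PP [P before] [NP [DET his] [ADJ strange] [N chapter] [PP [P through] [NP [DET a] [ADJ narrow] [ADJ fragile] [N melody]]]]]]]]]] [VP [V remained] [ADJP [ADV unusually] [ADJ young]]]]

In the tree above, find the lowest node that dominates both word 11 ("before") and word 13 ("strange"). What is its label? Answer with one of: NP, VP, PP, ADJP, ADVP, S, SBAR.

The smallest bracket enclosing both words is [PP before his strange chapter through a narrow fragile melody], so the label is PP.

PP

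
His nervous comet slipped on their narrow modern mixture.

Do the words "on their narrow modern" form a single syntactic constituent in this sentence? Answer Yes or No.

No

The sequence begins inside the preposition "on" and ends inside the noun phrase "their narrow modern mixture"; it crosses a phrase boundary, so no single node in the tree spans exactly those words.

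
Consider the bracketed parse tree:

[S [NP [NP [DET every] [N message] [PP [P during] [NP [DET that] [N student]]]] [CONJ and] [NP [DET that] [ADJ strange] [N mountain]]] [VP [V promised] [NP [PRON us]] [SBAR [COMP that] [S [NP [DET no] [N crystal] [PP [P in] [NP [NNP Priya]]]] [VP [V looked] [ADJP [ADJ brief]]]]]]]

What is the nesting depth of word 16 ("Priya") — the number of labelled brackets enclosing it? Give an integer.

The word sits inside NNP, which is inside NP, inside PP, inside NP, inside S, inside SBAR, inside VP, inside S — 8 brackets in all.

8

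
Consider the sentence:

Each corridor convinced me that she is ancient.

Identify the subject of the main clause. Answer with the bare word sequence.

each corridor

In the main clause the verb is "convinced"; the NP preceding it, "each corridor", is the subject.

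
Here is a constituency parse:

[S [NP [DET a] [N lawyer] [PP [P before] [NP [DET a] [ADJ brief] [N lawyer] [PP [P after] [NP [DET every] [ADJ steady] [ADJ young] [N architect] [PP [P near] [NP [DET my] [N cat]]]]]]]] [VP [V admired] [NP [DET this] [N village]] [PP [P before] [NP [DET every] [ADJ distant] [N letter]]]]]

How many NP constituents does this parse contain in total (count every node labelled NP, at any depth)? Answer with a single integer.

6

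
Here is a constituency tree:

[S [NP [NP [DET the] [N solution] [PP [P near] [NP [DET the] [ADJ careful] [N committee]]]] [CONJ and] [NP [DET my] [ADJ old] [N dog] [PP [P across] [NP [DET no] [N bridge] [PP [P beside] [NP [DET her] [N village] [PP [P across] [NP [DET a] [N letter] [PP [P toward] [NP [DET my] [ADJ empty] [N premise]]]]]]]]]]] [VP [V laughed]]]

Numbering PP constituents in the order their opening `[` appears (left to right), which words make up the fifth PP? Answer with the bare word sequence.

toward my empty premise

Opening `[PP` markers occur at word positions 3, 11, 14, 17, 20; the fifth of these opens the constituent [PP toward my empty premise].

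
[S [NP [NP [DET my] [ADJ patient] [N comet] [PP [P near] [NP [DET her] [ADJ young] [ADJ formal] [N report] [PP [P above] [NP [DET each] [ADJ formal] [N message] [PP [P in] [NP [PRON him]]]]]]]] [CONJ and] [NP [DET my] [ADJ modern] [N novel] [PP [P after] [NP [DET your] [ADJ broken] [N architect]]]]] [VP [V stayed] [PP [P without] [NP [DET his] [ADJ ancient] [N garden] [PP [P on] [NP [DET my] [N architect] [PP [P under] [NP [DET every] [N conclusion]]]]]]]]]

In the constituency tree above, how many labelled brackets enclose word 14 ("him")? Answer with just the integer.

Counting open brackets not yet closed at "him": [S [NP [NP [PP [NP [PP [NP [PP [NP [PRON = 10.

10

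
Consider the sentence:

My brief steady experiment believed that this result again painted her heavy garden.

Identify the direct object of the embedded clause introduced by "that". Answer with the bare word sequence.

The verb of the embedded clause introduced by "that" is "painted"; its direct object is the NP "her heavy garden".

her heavy garden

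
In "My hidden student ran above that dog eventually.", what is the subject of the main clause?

my hidden student

In the main clause the verb is "ran"; the NP preceding it, "my hidden student", is the subject.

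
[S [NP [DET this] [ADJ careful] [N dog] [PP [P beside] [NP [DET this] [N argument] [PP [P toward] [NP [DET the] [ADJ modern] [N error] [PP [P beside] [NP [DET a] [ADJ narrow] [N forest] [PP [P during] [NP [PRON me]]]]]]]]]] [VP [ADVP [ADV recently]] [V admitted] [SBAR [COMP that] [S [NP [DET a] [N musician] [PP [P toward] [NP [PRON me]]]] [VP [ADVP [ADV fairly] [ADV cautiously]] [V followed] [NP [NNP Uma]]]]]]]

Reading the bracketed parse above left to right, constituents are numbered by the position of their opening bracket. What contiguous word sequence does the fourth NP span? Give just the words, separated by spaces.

a narrow forest during me

In left-to-right order the NP constituents are "this careful dog beside this argument toward the modern error beside a narrow forest during me"; "this argument toward the modern error beside a narrow forest during me"; "the modern error beside a narrow forest during me"; "a narrow forest during me"; "me"; "a musician toward me"; "me"; "Uma". Number 4 is "a narrow forest during me".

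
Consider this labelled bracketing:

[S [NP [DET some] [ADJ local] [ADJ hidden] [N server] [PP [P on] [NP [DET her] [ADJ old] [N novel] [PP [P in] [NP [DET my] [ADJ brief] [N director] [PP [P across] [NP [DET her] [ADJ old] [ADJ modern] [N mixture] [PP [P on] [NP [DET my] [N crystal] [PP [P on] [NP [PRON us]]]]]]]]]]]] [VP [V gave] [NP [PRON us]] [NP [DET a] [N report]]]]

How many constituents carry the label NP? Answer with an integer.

8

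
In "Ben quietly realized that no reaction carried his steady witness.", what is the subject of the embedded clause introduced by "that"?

The subject of the embedded clause introduced by "that" is the NP immediately before the verb "carried": "no reaction".

no reaction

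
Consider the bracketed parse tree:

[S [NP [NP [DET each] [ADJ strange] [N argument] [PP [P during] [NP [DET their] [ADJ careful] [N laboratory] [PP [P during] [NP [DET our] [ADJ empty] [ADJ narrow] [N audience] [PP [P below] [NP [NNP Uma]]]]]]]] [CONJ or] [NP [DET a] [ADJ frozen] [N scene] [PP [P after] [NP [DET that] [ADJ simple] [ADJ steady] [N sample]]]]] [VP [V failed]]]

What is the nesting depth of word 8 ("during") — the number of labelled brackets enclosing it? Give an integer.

7

Counting open brackets not yet closed at "during": [S [NP [NP [PP [NP [PP [P = 7.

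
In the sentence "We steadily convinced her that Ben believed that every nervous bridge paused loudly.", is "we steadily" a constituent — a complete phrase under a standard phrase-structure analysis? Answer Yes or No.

No

The sequence begins inside the noun phrase "we" and ends inside the verb phrase "steadily convinced her that Ben believed that every nervous bridge paused loudly"; it crosses a phrase boundary, so no single node in the tree spans exactly those words.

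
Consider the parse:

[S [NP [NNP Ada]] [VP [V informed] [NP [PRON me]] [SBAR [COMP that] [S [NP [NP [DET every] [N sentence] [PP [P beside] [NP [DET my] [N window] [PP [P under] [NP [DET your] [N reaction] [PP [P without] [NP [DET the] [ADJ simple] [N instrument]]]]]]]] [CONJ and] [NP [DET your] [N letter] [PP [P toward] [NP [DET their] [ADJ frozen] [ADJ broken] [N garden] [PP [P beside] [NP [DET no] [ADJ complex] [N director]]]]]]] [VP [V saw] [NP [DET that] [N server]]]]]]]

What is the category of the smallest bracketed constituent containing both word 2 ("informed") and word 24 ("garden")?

VP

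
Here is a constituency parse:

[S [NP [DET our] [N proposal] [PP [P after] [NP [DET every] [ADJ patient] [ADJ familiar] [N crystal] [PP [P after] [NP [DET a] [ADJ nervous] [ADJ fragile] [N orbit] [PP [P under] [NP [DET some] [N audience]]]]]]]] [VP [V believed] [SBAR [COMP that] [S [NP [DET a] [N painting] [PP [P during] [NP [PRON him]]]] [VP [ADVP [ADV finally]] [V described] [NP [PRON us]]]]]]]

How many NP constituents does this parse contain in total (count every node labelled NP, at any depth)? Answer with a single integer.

7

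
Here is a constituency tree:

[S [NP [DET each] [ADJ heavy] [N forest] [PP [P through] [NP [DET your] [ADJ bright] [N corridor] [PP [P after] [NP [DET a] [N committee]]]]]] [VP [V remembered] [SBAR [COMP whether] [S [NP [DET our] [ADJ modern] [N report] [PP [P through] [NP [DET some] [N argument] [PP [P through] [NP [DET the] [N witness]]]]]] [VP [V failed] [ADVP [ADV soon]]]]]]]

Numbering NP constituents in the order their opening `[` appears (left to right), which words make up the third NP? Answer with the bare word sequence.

a committee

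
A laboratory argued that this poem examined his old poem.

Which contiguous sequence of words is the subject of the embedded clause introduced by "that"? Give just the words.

The subject of the embedded clause introduced by "that" is the NP immediately before the verb "examined": "this poem".

this poem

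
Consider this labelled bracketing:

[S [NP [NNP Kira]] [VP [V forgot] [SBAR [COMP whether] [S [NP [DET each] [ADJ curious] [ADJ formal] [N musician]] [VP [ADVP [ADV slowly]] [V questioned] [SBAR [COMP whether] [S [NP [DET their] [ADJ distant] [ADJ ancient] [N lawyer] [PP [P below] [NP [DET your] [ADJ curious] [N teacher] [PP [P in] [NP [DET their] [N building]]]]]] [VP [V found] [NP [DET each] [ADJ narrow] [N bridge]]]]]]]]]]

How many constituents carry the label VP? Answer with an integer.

Listing each VP by its span: [VP forgot whether each curious formal musician slowly questioned whether their distant ancient lawyer below your curious teacher in their building found each narrow bridge]; [VP slowly questioned whether their distant ancient lawyer below your curious teacher in their building found each narrow bridge]; [VP found each narrow bridge] — that makes 3.

3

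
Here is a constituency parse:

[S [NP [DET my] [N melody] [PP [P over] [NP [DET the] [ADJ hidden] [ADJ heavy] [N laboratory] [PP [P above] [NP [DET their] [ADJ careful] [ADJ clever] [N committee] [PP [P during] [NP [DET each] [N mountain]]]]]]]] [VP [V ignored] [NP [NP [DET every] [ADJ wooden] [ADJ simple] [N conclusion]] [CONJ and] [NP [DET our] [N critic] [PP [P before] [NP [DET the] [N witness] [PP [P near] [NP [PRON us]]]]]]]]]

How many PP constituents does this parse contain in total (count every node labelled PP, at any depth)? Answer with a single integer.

Listing each PP by its span: [PP over the hidden heavy laboratory above their careful clever committee during each mountain]; [PP above their careful clever committee during each mountain]; [PP during each mountain]; [PP before the witness near us]; [PP near us] — that makes 5.

5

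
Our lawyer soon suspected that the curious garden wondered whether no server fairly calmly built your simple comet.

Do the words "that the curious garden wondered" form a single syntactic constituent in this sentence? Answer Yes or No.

No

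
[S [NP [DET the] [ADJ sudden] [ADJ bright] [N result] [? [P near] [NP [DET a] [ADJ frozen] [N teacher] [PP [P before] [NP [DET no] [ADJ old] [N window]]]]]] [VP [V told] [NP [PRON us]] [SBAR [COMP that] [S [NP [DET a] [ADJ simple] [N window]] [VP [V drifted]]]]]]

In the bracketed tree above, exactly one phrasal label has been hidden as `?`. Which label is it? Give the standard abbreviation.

PP

The `?` node immediately contains: P 'near', NP. That is the internal structure of a prepositional phrase, so the label is PP.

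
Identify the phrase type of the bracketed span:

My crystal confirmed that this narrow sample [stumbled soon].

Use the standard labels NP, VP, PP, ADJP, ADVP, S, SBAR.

VP

The bracketed span "stumbled soon" is headed by "stumbled", making it a verb phrase (VP).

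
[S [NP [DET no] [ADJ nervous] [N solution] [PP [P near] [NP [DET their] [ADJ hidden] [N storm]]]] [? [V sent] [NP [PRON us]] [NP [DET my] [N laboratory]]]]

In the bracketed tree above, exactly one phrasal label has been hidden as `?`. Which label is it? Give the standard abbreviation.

VP

Looking at what the `?` directly dominates — V 'sent', NP, NP — this is a verb phrase (VP).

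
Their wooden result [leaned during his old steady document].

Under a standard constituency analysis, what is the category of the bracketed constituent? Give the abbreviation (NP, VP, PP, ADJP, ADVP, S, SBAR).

"leaned" is the head of the bracketed span, so the span is a verb phrase: VP.

VP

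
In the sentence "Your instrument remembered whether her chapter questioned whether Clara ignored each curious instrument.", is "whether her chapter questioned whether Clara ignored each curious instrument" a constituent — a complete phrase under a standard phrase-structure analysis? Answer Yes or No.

These words form the whole subordinate clause headed by "whether", so yes — one constituent.

Yes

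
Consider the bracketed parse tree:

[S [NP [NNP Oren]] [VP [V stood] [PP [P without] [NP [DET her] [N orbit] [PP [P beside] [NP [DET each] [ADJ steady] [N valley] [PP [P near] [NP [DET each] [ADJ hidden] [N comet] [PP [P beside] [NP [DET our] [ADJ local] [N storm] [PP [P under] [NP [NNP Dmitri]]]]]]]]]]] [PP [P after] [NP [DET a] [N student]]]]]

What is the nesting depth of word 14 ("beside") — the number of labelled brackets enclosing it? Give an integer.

10

The word sits inside P, which is inside PP, inside NP, inside PP, inside NP, inside PP, inside NP, inside PP, inside VP, inside S — 10 brackets in all.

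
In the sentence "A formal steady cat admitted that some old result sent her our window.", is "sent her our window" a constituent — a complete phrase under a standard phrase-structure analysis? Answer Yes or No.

These words form the whole verb phrase headed by "sent", so yes — one constituent.

Yes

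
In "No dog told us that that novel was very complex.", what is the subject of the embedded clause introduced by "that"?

that novel

In the embedded clause introduced by "that" the verb is "was"; the NP preceding it, "that novel", is the subject.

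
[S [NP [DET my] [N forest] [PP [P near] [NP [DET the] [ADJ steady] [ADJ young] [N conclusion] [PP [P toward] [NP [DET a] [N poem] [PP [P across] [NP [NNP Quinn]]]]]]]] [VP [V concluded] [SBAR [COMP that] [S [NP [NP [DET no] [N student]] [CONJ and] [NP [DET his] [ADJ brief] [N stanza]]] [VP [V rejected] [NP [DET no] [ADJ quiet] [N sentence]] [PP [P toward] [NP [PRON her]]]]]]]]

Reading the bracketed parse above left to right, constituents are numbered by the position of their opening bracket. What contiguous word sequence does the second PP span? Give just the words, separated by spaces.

The PP opening brackets appear, in order, over: "near the steady young conclusion toward a poem across Quinn"; "toward a poem across Quinn"; "across Quinn"; "toward her". The second one spans "toward a poem across Quinn".

toward a poem across Quinn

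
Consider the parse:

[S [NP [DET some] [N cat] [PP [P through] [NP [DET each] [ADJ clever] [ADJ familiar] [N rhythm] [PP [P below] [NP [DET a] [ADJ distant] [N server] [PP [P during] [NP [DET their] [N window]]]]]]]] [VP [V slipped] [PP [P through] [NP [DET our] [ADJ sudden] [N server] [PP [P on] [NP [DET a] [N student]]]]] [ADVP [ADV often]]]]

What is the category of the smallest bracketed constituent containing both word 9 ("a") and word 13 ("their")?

NP

Word 9 lies under S → NP → PP → NP → PP → NP → DET; word 13 lies under S → NP → PP → NP → PP → NP → PP → NP → DET. The lowest shared node is the NP.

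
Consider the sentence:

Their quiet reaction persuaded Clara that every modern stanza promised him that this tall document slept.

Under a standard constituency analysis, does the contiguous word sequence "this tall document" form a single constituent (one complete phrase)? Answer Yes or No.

Yes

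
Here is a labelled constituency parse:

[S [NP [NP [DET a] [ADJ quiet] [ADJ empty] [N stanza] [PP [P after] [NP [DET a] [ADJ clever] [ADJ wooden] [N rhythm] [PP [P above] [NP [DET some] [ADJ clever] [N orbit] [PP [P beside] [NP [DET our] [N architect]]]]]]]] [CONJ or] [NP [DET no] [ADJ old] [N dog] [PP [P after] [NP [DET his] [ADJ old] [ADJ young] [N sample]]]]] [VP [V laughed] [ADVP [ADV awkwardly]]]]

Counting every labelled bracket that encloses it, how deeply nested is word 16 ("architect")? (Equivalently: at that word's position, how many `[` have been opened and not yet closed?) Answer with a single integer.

Counting open brackets not yet closed at "architect": [S [NP [NP [PP [NP [PP [NP [PP [NP [N = 10.

10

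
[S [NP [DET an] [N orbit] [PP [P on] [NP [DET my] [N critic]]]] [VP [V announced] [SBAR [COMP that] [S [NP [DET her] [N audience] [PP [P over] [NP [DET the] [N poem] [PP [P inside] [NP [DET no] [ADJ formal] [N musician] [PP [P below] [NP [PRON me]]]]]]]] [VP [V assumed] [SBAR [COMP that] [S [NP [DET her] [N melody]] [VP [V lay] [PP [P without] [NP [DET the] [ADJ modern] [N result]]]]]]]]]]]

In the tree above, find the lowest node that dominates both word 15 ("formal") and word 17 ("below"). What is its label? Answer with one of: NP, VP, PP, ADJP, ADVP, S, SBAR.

NP

The smallest bracket enclosing both words is [NP no formal musician below me], so the label is NP.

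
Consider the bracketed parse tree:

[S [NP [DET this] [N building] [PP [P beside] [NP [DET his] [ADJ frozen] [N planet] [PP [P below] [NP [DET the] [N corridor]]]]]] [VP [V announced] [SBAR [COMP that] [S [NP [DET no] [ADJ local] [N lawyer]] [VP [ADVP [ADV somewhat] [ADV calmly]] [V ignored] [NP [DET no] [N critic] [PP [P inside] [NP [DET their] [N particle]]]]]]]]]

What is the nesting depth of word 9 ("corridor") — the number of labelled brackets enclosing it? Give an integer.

The word sits inside N, which is inside NP, inside PP, inside NP, inside PP, inside NP, inside S — 7 brackets in all.

7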